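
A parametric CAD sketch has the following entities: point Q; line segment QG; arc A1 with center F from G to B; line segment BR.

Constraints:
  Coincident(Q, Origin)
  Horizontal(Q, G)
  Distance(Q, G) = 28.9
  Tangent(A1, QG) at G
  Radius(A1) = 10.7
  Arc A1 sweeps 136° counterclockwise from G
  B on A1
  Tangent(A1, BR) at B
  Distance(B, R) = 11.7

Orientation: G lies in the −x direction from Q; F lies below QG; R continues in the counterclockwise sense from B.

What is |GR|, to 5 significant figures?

26.543

Q is at the origin; Q and G share the same y with |QG| = 28.9 and G on the −x side, so G = (-28.900, 0.0000). A1 meets QG tangentially, so FG is at right angles to QG, so F = G + (0, -10.7) = (-28.900, -10.700). On A1, G sits at bearing 90° from F; a 136° counterclockwise sweep puts B at bearing 226°, so B = F + 10.7·(cos 226°, sin 226°) = (-36.333, -18.397). A1 meets BR tangentially, so FB is at right angles to BR, so BR runs along (−sin 226°, cos 226°); with |BR| = 11.7, R = (-27.917, -26.524). Then |GR| = |R − G| = 26.543.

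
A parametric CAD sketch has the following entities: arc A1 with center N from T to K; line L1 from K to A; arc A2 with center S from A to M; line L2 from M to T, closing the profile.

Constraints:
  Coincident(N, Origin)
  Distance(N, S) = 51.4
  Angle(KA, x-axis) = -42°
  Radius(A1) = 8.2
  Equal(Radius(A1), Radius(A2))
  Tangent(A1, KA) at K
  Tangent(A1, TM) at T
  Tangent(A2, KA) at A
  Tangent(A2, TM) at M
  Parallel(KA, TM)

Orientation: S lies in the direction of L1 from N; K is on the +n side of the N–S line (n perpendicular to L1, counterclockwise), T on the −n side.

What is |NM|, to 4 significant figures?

52.05

The slot axis is L1's direction at -42.0°, so u = (cos -42.0°, sin -42.0°) = (0.7431, -0.6691) and n = (−sin -42.0°, cos -42.0°) = (0.6691, 0.7431). N is at the origin and S lies 51.4 along u from N, so S = 51.4·u = (38.20, -34.39). Tangency of A1 to both parallel lines with radius 8.2 puts K and T at N ± 8.2·n: K = (5.487, 6.094), T = (-5.487, -6.094). Equal radii place A and M the same way about S: A = S + 8.2·n = (43.68, -28.30), M = S − 8.2·n = (32.71, -40.49). Then |NM| = |M − N| = 52.05.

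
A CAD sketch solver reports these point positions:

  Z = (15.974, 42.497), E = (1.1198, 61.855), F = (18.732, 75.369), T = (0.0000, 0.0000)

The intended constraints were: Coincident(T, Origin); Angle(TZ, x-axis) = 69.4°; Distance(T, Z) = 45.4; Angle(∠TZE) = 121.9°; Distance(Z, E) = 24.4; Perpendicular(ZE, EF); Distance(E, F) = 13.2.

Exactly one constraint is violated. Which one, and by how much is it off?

Distance(E, F) = 13.2 — off by 9.00.

T = (0.00, 0.00) ✓; TZ at 69.40° ✓; |TZ| = 45.40 ✓; ∠TZE = 121.9° ✓; |ZE| = 24.40 ✓; ∠(ZE, EF) = 90.00° ✓; |EF| = 22.20 ✗.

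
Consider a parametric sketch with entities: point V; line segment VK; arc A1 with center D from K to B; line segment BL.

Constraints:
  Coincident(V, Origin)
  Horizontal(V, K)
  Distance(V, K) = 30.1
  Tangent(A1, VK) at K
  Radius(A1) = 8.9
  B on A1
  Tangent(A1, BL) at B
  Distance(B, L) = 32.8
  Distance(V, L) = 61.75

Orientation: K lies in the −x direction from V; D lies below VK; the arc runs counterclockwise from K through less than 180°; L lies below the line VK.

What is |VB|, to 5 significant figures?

38.908

Checks: |DB| = 8.900 ✓; ∠(DB, BL) = 90.00° ✓; |BL| = 32.80 ✓; |VL| = 61.75 ✓.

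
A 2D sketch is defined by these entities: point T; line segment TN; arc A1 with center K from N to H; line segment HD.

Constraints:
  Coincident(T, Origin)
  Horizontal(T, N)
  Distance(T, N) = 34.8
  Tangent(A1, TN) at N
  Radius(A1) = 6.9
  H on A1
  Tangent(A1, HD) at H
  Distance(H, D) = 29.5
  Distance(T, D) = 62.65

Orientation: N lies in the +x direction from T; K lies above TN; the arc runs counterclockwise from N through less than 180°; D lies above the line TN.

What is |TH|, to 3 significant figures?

40.9

T is at the origin; TN is horizontal with |TN| = 34.8 and N on the +x side, so N = (34.8, 0.00). A1 meets TN tangentially, so KN is at right angles to TN, so K = N + (0, 6.9) = (34.8, 6.90). Since KH ⟂ HD (tangency), |KD| = √(6.9² + 29.5²) = 30.3 regardless of where H sits on A1. So D lies on both circle(T, 62.65) and circle(K, 30.3); the above-TN intersection is D = (55.5, 29.0). H is the foot of the tangent from D: H = (40.8, 3.44).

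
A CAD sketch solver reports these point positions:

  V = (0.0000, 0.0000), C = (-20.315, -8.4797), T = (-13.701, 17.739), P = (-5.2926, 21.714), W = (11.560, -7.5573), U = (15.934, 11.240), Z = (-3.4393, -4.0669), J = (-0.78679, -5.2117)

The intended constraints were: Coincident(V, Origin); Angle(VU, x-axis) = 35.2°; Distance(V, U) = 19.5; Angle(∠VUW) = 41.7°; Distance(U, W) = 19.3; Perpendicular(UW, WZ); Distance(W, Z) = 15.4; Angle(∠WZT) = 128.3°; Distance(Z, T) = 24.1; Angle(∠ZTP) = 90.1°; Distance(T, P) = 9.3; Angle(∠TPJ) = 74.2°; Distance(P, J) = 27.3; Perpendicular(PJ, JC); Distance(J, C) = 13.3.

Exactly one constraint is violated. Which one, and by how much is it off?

Distance(J, C) = 13.3 — off by 6.50.

V = (0.00, 0.00) ✓; VU at 35.20° ✓; |VU| = 19.50 ✓; ∠VUW = 41.70° ✓; |UW| = 19.30 ✓; ∠(UW, WZ) = 90.00° ✓; |WZ| = 15.40 ✓; ∠WZT = 128.3° ✓; |ZT| = 24.10 ✓; ∠ZTP = 90.10° ✓; |TP| = 9.301 ✓; ∠TPJ = 74.20° ✓; |PJ| = 27.30 ✓; ∠(PJ, JC) = 90.00° ✓; |JC| = 19.80 ✗.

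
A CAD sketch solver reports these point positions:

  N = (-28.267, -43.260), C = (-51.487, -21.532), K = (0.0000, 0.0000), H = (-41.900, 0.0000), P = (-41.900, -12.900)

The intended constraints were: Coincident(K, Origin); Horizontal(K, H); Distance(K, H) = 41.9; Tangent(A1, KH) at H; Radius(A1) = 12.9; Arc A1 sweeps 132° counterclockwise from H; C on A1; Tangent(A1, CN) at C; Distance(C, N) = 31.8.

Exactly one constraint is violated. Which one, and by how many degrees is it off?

Tangent(A1, CN) at C — off by 4.90°.

K = (0.00, 0.00) ✓; K.y = 0.00, H.y = 0.00 ✓; |KH| = 41.90 ✓; ∠(PH, HK) = 90.00° ✓; |PH| = 12.90 ✓; bearing(P→C) − bearing(P→H) = 132.0° ✓; |PC| = 12.90 ✓; ∠(PC, CN) = 85.10° ✗; |CN| = 31.80 ✓.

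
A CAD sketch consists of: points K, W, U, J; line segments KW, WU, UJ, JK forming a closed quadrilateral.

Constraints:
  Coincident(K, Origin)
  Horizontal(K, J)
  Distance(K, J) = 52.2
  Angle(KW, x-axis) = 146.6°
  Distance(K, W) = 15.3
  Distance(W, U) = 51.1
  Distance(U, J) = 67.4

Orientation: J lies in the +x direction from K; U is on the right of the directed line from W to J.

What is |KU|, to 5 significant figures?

41.329

K is at the origin; K and J share the same y with |KJ| = 52.2 and J in +x, so J = (52.2, 0). KW runs at 146.6° with |KW| = 15.3, so W = (-12.773, 8.4224). U is determined by |WU| = 51.1 and |UJ| = 67.4 together: it lies at the intersection of circle(W, 51.1) and circle(J, 67.4). With |WJ| = 65.517, the foot of the radical line on WJ is 18.018 from W and the perpendicular offset is √(51.1² − 18.018²) = 47.818. Taking the right-of-WJ solution: U = (-1.0523, -41.315).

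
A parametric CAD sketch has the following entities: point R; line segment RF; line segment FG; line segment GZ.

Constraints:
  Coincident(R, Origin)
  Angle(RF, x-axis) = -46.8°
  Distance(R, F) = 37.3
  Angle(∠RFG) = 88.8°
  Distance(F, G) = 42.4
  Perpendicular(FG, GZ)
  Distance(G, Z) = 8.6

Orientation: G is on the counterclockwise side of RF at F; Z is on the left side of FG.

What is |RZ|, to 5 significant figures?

50.550

R is at the origin; RF runs at -46.8° with length 37.3, so F = 37.3·(cos -46.8°, sin -46.8°) = (25.534, -27.191). ∠RFG = 88.8°, so FG runs at -46.8° + (180° − 88.8°) = 44.400° from the x-axis; with |FG| = 42.4, G = F + 42.4·(cos 44.400°, sin 44.400°) = (55.827, 2.4752). The perpendicularity gives GZ at right angles to FG; with |GZ| = 8.6 on the left of FG, Z = G + 8.6·(-0.69966, 0.71447) = (49.810, 8.6197). Then |RZ| = |Z − R| = 50.550.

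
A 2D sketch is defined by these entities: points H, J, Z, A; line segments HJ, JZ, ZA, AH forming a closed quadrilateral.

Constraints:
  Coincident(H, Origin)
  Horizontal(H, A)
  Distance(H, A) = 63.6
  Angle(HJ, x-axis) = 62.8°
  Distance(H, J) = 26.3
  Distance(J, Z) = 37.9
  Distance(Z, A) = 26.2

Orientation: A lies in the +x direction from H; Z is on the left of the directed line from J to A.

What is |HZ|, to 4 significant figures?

54.68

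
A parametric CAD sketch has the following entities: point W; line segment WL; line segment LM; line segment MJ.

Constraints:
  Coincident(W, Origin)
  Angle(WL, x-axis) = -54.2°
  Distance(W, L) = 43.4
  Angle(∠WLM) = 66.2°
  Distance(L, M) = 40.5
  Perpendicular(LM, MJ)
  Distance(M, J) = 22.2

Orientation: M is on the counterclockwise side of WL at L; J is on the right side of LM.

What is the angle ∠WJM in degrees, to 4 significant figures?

20.37°

∠WLM = 66.2°, so LM runs at -54.2° + (180° − 66.2°) = 59.60° from the x-axis; with |LM| = 40.5, M = L + 40.5·(cos 59.60°, sin 59.60°) = (45.88, -0.2684). The perpendicularity gives MJ at right angles to LM; with |MJ| = 22.2 on the right of LM, J = M + 22.2·(0.8625, -0.5060) = (65.03, -11.50). Then cos ∠WJM = JW·JM / (|JW||JM|), giving 20.37°.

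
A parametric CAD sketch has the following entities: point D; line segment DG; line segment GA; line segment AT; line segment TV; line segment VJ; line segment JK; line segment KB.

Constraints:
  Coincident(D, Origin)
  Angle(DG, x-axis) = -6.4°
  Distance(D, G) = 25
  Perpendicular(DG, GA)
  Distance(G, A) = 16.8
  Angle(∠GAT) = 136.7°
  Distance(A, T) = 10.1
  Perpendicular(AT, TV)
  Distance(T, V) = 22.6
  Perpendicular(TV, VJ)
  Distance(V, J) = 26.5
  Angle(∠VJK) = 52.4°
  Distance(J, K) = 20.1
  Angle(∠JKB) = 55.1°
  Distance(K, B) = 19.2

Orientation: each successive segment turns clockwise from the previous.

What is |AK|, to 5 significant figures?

7.8525

The perpendicularity gives VJ at right angles to TV, so VJ runs at 40.300°; with |VJ| = 26.5, J = (20.862, 8.3616). ∠VJK = 52.4° gives JK at -87.300° from the x-axis; with |JK| = 20.1, K = (21.809, -11.716). Then |AK| = |K − A| = 7.8525.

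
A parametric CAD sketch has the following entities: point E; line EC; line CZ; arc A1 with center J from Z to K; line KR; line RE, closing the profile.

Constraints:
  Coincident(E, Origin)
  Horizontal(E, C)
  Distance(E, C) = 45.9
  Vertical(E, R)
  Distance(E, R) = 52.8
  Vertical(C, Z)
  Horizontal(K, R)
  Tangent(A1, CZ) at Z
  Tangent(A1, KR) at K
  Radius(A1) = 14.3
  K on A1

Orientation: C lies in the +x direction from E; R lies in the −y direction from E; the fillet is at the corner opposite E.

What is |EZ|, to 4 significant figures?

59.91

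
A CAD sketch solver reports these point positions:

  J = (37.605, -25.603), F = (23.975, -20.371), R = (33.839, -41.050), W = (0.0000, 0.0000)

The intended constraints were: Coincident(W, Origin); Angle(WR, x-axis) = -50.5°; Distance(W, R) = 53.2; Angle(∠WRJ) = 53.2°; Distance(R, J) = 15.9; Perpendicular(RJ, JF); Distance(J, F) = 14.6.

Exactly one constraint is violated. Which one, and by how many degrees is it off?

Perpendicular(RJ, JF) — off by 7.30°.

W = (0.00, 0.00) ✓; WR at -50.50° ✓; |WR| = 53.20 ✓; ∠WRJ = 53.20° ✓; |RJ| = 15.90 ✓; ∠(RJ, JF) = 82.70° ✗; |JF| = 14.60 ✓.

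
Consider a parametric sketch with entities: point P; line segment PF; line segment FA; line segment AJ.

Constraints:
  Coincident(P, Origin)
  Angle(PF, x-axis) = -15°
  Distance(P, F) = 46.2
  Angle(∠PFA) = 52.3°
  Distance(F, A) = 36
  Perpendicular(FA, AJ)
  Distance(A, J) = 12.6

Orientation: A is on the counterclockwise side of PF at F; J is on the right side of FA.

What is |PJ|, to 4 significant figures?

49.76

P is at the origin; PF runs at -15.0° with length 46.2, so F = 46.2·(cos -15.0°, sin -15.0°) = (44.63, -11.96). ∠PFA = 52.3°, so FA runs at -15.0° + (180° − 52.3°) = 112.7° from the x-axis; with |FA| = 36.0, A = F + 36.0·(cos 112.7°, sin 112.7°) = (30.73, 21.25). FA is perpendicular to AJ; with |AJ| = 12.6 on the right of FA, J = A + 12.6·(0.9225, 0.3859) = (42.36, 26.12). Then |PJ| = |J − P| = 49.76.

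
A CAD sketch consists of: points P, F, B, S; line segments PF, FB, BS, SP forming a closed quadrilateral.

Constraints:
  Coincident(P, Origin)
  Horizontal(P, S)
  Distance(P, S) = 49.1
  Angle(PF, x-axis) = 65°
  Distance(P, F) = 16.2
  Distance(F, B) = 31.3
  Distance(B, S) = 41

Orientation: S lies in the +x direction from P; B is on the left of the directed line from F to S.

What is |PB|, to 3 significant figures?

46.7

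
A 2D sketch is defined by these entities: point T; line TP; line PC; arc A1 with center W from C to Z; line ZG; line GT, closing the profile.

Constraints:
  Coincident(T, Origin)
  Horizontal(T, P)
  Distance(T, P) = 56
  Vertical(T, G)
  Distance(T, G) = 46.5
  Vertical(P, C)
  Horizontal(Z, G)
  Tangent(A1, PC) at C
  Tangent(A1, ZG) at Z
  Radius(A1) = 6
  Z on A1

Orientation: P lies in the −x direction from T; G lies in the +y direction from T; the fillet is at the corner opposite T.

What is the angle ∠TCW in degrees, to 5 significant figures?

35.875°

T is at the origin; TP is horizontal with |TP| = 56.0 and P on the −x side, so P = (-56.000, 0.0000). TG is vertical with |TG| = 46.5 and G on the +y side, so G = (0.0000, 46.500). The virtual corner opposite T is at (-56.000, 46.500). Since A1 is tangent to PC there, WC ⟂ PC and the tangent condition forces WZ to be normal to ZG, with radius 6.0, so the center W sits 6.0 in from both sides at W = (-50.000, 40.500). That places the tangent points at C = (-56.000, 40.500) on PC and Z = (-50.000, 46.500) on ZG. Then cos ∠TCW = CT·CW / (|CT||CW|), giving 35.875°.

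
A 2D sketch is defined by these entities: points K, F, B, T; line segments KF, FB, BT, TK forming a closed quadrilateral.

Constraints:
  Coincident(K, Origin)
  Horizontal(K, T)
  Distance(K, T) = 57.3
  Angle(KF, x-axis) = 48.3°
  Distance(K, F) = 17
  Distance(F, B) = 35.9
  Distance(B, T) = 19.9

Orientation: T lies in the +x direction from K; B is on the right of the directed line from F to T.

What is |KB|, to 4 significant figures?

40.77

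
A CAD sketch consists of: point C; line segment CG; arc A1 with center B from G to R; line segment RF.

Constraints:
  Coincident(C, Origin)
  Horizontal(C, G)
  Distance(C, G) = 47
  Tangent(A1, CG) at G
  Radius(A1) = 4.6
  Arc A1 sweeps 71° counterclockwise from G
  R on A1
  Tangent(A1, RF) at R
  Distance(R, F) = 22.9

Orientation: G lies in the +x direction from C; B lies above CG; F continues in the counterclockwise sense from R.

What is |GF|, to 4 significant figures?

27.43

C is at the origin; C and G share the same y with |CG| = 47.0 and G on the +x side, so G = (47.00, 0.000). Since A1 is tangent to CG there, BG ⟂ CG, so B = G + (0, 4.6) = (47.00, 4.600). On A1, G sits at bearing -90° from B; a 71° counterclockwise sweep puts R at bearing -19°, so R = B + 4.6·(cos -19°, sin -19°) = (51.35, 3.102). Since A1 is tangent to RF there, BR ⟂ RF, so RF runs along (−sin -19°, cos -19°); with |RF| = 22.9, F = (58.80, 24.75). Then |GF| = |F − G| = 27.43.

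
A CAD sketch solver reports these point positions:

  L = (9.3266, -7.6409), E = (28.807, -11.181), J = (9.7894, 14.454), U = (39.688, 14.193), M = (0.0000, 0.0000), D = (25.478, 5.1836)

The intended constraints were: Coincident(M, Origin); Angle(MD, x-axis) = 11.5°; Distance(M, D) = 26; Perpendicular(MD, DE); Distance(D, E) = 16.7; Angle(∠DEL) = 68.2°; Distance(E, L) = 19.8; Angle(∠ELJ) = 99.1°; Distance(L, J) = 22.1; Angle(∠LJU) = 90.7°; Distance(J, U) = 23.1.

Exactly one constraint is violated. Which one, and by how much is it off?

Distance(J, U) = 23.1 — off by 6.80.

M = (0.00, 0.00) ✓; MD at 11.50° ✓; |MD| = 26.00 ✓; ∠(MD, DE) = 90.00° ✓; |DE| = 16.70 ✓; ∠DEL = 68.20° ✓; |EL| = 19.80 ✓; ∠ELJ = 99.10° ✓; |LJ| = 22.10 ✓; ∠LJU = 90.70° ✓; |JU| = 29.90 ✗.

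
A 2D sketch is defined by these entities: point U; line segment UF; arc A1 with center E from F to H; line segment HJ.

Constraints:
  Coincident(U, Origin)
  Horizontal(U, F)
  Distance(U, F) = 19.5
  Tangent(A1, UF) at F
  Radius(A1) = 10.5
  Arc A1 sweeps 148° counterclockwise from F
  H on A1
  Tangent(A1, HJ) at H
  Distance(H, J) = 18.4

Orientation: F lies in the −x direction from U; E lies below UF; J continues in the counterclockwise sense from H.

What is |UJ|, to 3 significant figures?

30.7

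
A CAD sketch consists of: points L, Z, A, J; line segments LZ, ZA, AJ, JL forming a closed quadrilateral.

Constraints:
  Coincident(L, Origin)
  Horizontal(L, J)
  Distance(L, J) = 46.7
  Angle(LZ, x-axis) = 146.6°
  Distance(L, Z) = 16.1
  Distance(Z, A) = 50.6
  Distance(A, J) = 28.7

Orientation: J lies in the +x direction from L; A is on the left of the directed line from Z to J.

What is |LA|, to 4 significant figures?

42.89

Checks: LZ at 146.6° ✓; |ZA| = 50.60 ✓; |AJ| = 28.70 ✓.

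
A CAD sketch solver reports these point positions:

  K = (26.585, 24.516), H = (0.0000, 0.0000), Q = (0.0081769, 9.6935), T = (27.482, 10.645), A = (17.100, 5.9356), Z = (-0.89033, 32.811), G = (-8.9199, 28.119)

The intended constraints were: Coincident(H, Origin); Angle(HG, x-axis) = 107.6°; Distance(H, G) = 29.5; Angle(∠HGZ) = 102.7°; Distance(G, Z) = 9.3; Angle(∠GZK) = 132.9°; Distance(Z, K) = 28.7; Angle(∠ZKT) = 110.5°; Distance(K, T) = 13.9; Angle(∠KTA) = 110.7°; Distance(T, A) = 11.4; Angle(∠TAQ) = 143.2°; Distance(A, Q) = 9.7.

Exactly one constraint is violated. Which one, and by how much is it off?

Distance(A, Q) = 9.7 — off by 7.80.

H = (0.00, 0.00) ✓; HG at 107.6° ✓; |HG| = 29.50 ✓; ∠HGZ = 102.7° ✓; |GZ| = 9.300 ✓; ∠GZK = 132.9° ✓; |ZK| = 28.70 ✓; ∠ZKT = 110.5° ✓; |KT| = 13.90 ✓; ∠KTA = 110.7° ✓; |TA| = 11.40 ✓; ∠TAQ = 143.2° ✓; |AQ| = 17.50 ✗.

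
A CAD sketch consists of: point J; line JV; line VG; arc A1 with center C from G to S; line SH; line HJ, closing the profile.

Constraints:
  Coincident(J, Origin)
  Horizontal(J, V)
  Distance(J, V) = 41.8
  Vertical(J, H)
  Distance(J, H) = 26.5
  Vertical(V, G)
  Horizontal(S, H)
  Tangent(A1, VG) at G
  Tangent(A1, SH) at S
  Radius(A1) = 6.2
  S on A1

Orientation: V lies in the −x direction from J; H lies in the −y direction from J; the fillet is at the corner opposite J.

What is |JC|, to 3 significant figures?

41.0

J is at the origin; JV is horizontal with |JV| = 41.8 and V on the −x side, so V = (-41.8, 0.00). J and H share the same x with |JH| = 26.5 and H on the −y side, so H = (0.00, -26.5). The virtual corner opposite J is at (-41.8, -26.5). A1 meets VG tangentially, so CG is at right angles to VG and tangency of A1 to SH means the radius CS is perpendicular to SH, with radius 6.2, so the center C sits 6.2 in from both sides at C = (-35.6, -20.3). Then |JC| = |C − J| = 41.0.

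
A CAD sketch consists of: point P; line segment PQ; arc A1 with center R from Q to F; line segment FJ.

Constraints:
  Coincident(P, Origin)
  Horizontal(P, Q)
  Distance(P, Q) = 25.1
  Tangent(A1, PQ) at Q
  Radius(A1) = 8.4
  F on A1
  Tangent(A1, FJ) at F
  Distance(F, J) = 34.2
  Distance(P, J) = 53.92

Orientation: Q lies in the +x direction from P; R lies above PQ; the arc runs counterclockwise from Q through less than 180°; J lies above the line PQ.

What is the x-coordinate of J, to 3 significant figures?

32.9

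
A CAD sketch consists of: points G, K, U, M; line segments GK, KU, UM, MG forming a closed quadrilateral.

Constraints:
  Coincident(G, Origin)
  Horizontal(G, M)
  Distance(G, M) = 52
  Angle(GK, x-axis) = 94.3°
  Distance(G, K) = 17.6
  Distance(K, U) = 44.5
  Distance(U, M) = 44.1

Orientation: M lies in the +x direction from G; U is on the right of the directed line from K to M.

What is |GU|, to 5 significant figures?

28.159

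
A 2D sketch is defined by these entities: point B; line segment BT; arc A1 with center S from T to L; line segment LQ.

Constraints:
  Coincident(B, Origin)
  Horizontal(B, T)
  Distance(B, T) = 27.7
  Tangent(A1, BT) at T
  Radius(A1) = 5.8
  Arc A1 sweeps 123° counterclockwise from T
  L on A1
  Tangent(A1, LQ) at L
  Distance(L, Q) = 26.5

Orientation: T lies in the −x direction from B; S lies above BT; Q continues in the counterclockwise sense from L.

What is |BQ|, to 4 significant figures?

48.59

B is at the origin; B and T share the same y with |BT| = 27.7 and T on the −x side, so T = (-27.70, 0.000). A1 meets BT tangentially, so ST is at right angles to BT, so S = T + (0, 5.8) = (-27.70, 5.800). On A1, T sits at bearing -90° from S; a 123° counterclockwise sweep puts L at bearing 33°, so L = S + 5.8·(cos 33°, sin 33°) = (-22.84, 8.959). Tangency of A1 to LQ means the radius SL is perpendicular to LQ, so LQ runs along (−sin 33°, cos 33°); with |LQ| = 26.5, Q = (-37.27, 31.18). Then |BQ| = |Q − B| = 48.59.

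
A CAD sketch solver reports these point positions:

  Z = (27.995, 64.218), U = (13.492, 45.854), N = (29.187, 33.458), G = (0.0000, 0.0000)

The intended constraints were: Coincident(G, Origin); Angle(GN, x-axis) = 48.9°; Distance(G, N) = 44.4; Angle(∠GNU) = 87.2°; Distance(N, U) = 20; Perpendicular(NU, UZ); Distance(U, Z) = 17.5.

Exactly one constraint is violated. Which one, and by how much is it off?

Distance(U, Z) = 17.5 — off by 5.90.

G = (0.00, 0.00) ✓; GN at 48.90° ✓; |GN| = 44.40 ✓; ∠GNU = 87.20° ✓; |NU| = 20.00 ✓; ∠(NU, UZ) = 90.00° ✓; |UZ| = 23.40 ✗.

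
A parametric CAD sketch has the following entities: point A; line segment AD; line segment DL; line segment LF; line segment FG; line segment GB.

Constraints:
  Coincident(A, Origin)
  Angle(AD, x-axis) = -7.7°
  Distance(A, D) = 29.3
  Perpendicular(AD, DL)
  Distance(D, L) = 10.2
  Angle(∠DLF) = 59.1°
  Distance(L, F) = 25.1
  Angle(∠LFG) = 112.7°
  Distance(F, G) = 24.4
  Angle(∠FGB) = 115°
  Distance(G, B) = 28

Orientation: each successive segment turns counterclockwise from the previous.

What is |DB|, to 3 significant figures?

36.0

∠LFG = 112.7° gives FG at -89.5° from the x-axis; with |FG| = 24.4, G = (7.55, -28.1). ∠FGB = 115.0° gives GB at -24.5° from the x-axis; with |GB| = 28.0, B = (33.0, -39.7). Then |DB| = |B − D| = 36.0.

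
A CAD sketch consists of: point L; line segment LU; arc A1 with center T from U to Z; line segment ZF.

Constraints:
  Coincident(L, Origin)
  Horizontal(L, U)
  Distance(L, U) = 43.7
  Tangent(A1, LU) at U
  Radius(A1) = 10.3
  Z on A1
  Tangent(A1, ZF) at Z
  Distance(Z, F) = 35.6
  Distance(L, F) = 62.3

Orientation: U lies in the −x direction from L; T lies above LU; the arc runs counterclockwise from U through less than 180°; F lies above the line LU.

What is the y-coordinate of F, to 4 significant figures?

47.23

Checks: |TZ| = 10.30 ✓; ∠(TZ, ZF) = 90.00° ✓; |ZF| = 35.60 ✓; |LF| = 62.30 ✓.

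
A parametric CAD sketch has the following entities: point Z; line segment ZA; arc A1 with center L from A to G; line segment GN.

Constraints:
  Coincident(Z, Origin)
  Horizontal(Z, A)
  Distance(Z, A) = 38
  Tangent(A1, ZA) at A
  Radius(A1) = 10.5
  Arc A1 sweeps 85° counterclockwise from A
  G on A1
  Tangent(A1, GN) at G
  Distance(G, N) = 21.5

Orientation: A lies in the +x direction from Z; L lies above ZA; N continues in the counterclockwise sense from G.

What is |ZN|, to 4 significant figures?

59.12

On A1, A sits at bearing -90° from L; an 85° counterclockwise sweep puts G at bearing -5°, so G = L + 10.5·(cos -5°, sin -5°) = (48.46, 9.585). Since A1 is tangent to GN there, LG ⟂ GN, so GN runs along (−sin -5°, cos -5°); with |GN| = 21.5, N = (50.33, 31.00). Then |ZN| = |N − Z| = 59.12.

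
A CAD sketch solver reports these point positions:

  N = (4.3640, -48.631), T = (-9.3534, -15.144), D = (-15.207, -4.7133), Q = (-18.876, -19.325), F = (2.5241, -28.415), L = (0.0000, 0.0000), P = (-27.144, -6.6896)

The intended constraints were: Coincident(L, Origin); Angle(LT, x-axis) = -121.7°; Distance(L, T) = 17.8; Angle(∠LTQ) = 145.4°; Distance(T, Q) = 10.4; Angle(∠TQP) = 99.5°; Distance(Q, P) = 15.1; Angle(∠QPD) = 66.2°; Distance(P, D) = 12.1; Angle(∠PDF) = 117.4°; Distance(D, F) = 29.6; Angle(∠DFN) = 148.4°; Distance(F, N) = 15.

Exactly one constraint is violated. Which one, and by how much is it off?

Distance(F, N) = 15 — off by 5.30.

L = (0.00, 0.00) ✓; LT at -121.7° ✓; |LT| = 17.80 ✓; ∠LTQ = 145.4° ✓; |TQ| = 10.40 ✓; ∠TQP = 99.49° ✓; |QP| = 15.10 ✓; ∠QPD = 66.20° ✓; |PD| = 12.10 ✓; ∠PDF = 117.4° ✓; |DF| = 29.60 ✓; ∠DFN = 148.4° ✓; |FN| = 20.30 ✗.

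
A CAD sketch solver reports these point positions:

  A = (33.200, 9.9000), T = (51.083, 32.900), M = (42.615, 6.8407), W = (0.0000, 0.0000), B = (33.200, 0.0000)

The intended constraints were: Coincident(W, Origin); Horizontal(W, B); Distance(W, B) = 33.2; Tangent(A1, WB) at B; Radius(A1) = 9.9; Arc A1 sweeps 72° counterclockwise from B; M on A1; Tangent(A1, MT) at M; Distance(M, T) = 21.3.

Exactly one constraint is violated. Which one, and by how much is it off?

Distance(M, T) = 21.3 — off by 6.10.

W = (0.00, 0.00) ✓; W.y = 0.00, B.y = 0.00 ✓; |WB| = 33.20 ✓; ∠(AB, BW) = 90.00° ✓; |AB| = 9.900 ✓; bearing(A→M) − bearing(A→B) = 72.00° ✓; |AM| = 9.900 ✓; ∠(AM, MT) = 90.00° ✓; |MT| = 27.40 ✗.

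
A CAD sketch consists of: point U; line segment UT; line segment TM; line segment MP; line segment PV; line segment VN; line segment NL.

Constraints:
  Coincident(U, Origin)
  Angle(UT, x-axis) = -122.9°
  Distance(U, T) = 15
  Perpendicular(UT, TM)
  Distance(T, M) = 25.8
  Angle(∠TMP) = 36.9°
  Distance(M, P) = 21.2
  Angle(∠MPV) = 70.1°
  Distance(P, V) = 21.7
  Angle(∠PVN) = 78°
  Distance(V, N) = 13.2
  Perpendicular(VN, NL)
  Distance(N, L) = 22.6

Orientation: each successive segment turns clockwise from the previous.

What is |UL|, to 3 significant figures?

17.7

∠PVN = 78.0° gives VN at 152° from the x-axis; with |VN| = 13.2, N = (-26.3, -11.8). VN is perpendicular to NL, so NL runs at 62.1°; with |NL| = 22.6, L = (-15.7, 8.18). Then |UL| = |L − U| = 17.7.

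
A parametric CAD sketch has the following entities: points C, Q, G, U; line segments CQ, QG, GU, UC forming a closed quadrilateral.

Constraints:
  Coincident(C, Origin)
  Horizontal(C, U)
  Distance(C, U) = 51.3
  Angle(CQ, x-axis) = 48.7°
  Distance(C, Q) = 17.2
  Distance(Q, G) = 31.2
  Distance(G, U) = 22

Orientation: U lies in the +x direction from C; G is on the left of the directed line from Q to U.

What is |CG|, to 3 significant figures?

46.2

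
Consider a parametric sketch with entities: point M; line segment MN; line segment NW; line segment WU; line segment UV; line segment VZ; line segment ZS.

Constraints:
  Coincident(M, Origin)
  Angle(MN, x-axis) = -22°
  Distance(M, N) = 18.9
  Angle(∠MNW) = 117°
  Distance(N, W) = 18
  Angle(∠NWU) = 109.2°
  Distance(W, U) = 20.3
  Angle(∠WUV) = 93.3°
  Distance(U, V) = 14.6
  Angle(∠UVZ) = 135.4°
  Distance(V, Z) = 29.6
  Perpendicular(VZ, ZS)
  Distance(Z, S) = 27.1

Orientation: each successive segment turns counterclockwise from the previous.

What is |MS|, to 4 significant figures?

28.44

M is at the origin; MN runs at -22.0° with length 18.9, so N = (17.52, -7.080). ∠MNW = 117.0° gives NW at 41.00° from the x-axis; with |NW| = 18.0, W = (31.11, 4.729). ∠NWU = 109.2° gives WU at 111.8° from the x-axis; with |WU| = 20.3, U = (23.57, 23.58). ∠WUV = 93.3° gives UV at -161.5° from the x-axis; with |UV| = 14.6, V = (9.724, 18.94). ∠UVZ = 135.4° gives VZ at -116.9° from the x-axis; with |VZ| = 29.6, Z = (-3.668, -7.453). VZ is perpendicular to ZS, so ZS runs at -26.90°; with |ZS| = 27.1, S = (20.50, -19.71). Then |MS| = |S − M| = 28.44.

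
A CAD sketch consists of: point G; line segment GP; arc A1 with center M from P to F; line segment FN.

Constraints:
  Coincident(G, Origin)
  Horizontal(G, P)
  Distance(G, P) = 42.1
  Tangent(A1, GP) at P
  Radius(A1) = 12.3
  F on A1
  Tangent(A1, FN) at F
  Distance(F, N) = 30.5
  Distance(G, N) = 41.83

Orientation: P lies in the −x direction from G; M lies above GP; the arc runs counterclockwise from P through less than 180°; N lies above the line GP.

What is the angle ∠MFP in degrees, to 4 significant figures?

55.06°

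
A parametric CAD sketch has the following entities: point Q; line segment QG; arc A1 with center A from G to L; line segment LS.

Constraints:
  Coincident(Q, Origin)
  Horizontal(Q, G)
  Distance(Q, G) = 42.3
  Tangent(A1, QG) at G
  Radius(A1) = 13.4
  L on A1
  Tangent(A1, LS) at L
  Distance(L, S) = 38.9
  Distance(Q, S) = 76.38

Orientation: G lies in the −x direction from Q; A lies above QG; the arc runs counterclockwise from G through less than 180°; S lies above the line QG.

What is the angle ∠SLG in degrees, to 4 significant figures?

116.0°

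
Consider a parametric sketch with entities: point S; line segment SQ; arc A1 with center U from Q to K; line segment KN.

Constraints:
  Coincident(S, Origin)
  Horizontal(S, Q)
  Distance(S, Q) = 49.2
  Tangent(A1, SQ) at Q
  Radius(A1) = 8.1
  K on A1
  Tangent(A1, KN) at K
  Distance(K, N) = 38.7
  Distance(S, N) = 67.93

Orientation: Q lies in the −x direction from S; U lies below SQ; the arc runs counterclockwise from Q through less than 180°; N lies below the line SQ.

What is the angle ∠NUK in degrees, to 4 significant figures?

78.18°

Checks: |UK| = 8.100 ✓; ∠(UK, KN) = 90.00° ✓; |KN| = 38.70 ✓; |SN| = 67.93 ✓.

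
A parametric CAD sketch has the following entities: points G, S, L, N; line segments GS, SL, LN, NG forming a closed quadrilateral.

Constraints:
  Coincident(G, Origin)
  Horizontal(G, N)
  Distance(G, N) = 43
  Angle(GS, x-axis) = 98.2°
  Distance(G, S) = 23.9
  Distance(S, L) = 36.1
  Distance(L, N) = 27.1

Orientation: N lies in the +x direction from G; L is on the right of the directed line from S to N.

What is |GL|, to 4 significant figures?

17.83

Checks: |SL| = 36.10 ✓; |LN| = 27.10 ✓.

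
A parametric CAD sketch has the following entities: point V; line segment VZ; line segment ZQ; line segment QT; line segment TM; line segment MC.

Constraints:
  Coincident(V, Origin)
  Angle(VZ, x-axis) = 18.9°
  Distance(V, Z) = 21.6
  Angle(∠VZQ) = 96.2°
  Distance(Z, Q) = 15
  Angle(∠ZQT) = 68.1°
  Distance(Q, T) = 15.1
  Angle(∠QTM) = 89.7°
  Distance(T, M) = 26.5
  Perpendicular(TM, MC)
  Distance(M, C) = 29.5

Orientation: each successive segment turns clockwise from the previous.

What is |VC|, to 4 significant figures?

44.82

∠QTM = 89.7° gives TM at 92.90° from the x-axis; with |TM| = 26.5, M = (10.38, 19.04). The perpendicularity gives MC at right angles to TM, so MC runs at 2.900°; with |MC| = 29.5, C = (39.84, 20.53). Then |VC| = |C − V| = 44.82.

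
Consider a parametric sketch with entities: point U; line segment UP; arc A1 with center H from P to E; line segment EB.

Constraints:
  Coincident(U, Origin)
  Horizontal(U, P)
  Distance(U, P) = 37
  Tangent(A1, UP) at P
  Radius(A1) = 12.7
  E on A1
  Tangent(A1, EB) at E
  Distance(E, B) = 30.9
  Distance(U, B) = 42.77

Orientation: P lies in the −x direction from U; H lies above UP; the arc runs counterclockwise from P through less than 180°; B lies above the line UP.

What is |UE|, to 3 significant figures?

26.5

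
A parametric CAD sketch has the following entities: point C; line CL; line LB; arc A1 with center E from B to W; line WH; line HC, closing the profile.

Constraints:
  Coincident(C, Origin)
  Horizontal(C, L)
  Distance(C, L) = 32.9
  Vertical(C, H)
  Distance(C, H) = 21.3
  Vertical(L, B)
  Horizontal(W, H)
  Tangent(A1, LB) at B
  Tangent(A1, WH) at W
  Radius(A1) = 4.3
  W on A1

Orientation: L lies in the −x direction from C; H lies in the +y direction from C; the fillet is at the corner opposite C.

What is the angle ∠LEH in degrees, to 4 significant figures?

112.7°

C is at the origin; CL is horizontal with |CL| = 32.9 and L on the −x side, so L = (-32.90, 0.000). CH is vertical with |CH| = 21.3 and H on the +y side, so H = (0.000, 21.30). The virtual corner opposite C is at (-32.90, 21.30). The tangent condition forces EB to be normal to LB and the tangent condition forces EW to be normal to WH, with radius 4.3, so the center E sits 4.3 in from both sides at E = (-28.60, 17.00). Then cos ∠LEH = EL·EH / (|EL||EH|), giving 112.7°.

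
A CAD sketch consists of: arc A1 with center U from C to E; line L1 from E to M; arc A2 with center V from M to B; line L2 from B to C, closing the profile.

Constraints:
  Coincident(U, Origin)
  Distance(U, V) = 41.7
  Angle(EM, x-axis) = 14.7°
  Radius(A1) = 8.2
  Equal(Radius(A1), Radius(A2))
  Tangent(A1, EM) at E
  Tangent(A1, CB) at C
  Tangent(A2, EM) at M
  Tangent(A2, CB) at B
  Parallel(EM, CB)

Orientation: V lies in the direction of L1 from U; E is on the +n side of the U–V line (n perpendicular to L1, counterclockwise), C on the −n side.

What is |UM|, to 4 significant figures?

42.50

Tangency of A1 to both parallel lines with radius 8.2 puts E and C at U ± 8.2·n: E = (-2.081, 7.932), C = (2.081, -7.932). Equal radii place M and B the same way about V: M = V + 8.2·n = (38.25, 18.51), B = V − 8.2·n = (42.42, 2.650). Then |UM| = |M − U| = 42.50.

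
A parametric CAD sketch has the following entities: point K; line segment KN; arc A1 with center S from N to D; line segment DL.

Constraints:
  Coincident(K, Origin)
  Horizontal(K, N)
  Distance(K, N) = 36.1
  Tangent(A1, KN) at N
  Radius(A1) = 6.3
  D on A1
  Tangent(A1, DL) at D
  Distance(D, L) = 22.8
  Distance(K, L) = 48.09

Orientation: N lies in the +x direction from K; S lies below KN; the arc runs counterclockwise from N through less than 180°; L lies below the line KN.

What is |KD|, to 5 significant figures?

31.293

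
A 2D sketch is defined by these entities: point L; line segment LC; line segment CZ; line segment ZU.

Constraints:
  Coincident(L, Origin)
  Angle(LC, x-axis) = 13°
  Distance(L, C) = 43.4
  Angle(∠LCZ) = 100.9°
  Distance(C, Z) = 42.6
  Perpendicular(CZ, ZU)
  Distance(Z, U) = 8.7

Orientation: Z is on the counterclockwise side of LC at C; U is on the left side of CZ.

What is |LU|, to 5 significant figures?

61.088

∠LCZ = 100.9°, so CZ runs at 13.0° + (180° − 100.9°) = 92.100° from the x-axis; with |CZ| = 42.6, Z = C + 42.6·(cos 92.100°, sin 92.100°) = (40.727, 52.334). CZ ⟂ ZU; with |ZU| = 8.7 on the left of CZ, U = Z + 8.7·(-0.99933, -0.036644) = (32.032, 52.015). Then |LU| = |U − L| = 61.088.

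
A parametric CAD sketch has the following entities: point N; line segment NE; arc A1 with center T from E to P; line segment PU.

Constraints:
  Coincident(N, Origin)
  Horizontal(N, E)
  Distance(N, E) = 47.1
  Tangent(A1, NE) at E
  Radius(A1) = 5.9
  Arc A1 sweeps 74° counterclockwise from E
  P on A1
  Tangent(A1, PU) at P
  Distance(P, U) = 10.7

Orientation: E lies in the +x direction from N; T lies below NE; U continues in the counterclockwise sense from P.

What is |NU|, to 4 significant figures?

41.14

N is at the origin; NE is horizontal with |NE| = 47.1 and E on the +x side, so E = (47.10, 0.000). The tangent condition forces TE to be normal to NE, so T = E + (0, -5.9) = (47.10, -5.900). On A1, E sits at bearing 90° from T; a 74° counterclockwise sweep puts P at bearing 164°, so P = T + 5.9·(cos 164°, sin 164°) = (41.43, -4.274). A1 meets PU tangentially, so TP is at right angles to PU, so PU runs along (−sin 164°, cos 164°); with |PU| = 10.7, U = (38.48, -14.56). Then |NU| = |U − N| = 41.14.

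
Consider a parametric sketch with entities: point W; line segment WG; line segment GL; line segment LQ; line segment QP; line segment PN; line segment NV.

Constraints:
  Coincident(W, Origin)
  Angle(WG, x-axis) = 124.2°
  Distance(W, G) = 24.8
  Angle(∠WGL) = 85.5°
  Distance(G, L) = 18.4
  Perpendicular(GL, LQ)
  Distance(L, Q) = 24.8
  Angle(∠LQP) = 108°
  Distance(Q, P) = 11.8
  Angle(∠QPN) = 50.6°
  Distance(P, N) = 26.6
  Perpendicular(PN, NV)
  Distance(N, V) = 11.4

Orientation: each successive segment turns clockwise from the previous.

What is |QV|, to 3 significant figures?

19.2

W is at the origin; WG runs at 124.2° with length 24.8, so G = (-13.9, 20.5). ∠WGL = 85.5° gives GL at 29.7° from the x-axis; with |GL| = 18.4, L = (2.04, 29.6). GL ⟂ LQ, so LQ runs at -60.3°; with |LQ| = 24.8, Q = (14.3, 8.09). ∠LQP = 108.0° gives QP at -132° from the x-axis; with |QP| = 11.8, P = (6.39, -0.642). ∠QPN = 50.6° gives PN at 98.3° from the x-axis; with |PN| = 26.6, N = (2.55, 25.7). The perpendicularity gives NV at right angles to PN, so NV runs at 8.30°; with |NV| = 11.4, V = (13.8, 27.3). Then |QV| = |V − Q| = 19.2.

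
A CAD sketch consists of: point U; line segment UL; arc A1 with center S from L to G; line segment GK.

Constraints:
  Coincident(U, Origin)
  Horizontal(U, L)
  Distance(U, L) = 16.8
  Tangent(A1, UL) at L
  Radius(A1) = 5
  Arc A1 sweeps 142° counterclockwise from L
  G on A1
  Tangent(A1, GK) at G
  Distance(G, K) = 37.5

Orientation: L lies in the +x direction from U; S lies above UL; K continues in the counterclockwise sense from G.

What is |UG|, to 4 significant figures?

21.80

The tangent condition forces SL to be normal to UL, so S = L + (0, 5) = (16.80, 5.000). On A1, L sits at bearing -90° from S; a 142° counterclockwise sweep puts G at bearing 52°, so G = S + 5.0·(cos 52°, sin 52°) = (19.88, 8.940). Then |UG| = |G − U| = 21.80.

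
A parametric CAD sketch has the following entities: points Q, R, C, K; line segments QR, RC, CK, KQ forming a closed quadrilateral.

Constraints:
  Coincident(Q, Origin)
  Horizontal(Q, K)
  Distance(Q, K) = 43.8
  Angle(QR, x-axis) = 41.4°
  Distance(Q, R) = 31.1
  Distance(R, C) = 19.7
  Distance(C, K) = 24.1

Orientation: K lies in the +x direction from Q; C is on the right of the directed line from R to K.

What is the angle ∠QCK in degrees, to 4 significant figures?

173.7°

Q is at the origin; QK is horizontal with |QK| = 43.8 and K in +x, so K = (43.8, 0). QR runs at 41.4° with |QR| = 31.1, so R = (23.33, 20.57). C is determined by |RC| = 19.7 and |CK| = 24.1 together: it lies at the intersection of circle(R, 19.7) and circle(K, 24.1). With |RK| = 29.02, the foot of the radical line on RK is 11.19 from R and the perpendicular offset is √(19.7² − 11.19²) = 16.21. Taking the right-of-RK solution: C = (19.73, 1.198).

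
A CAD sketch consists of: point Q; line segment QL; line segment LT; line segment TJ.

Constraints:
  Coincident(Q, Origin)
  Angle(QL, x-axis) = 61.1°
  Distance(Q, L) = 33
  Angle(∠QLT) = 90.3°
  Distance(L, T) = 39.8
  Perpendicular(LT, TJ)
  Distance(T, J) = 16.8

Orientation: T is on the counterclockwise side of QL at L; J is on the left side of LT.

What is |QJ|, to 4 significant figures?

43.13

Q is at the origin; QL runs at 61.1° with length 33.0, so L = 33.0·(cos 61.1°, sin 61.1°) = (15.95, 28.89). ∠QLT = 90.3°, so LT runs at 61.1° + (180° − 90.3°) = 150.8° from the x-axis; with |LT| = 39.8, T = L + 39.8·(cos 150.8°, sin 150.8°) = (-18.79, 48.31). The perpendicularity gives TJ at right angles to LT; with |TJ| = 16.8 on the left of LT, J = T + 16.8·(-0.4879, -0.8729) = (-26.99, 33.64). Then |QJ| = |J − Q| = 43.13.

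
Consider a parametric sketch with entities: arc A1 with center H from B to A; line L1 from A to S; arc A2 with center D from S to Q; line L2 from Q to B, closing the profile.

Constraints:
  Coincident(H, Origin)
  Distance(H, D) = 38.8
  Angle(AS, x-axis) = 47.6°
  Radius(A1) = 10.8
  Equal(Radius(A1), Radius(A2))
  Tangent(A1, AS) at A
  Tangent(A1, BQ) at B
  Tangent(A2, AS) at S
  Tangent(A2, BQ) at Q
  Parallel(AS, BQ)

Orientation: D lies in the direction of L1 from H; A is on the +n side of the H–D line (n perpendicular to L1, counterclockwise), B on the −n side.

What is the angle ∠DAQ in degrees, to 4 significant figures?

13.55°

The slot axis is L1's direction at 47.6°, so u = (cos 47.6°, sin 47.6°) = (0.6743, 0.7385) and n = (−sin 47.6°, cos 47.6°) = (-0.7385, 0.6743). H is at the origin and D lies 38.8 along u from H, so D = 38.8·u = (26.16, 28.65). Tangency of A1 to both parallel lines with radius 10.8 puts A and B at H ± 10.8·n: A = (-7.975, 7.282), B = (7.975, -7.282). Equal radii place S and Q the same way about D: S = D + 10.8·n = (18.19, 35.93), Q = D − 10.8·n = (34.14, 21.37). Then cos ∠DAQ = AD·AQ / (|AD||AQ|), giving 13.55°.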